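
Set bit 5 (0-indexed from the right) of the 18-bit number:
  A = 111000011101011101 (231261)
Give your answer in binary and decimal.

Mask = 1 << 5 = 000000000000100000
Bit 5 of A is 0, so OR-ing with the mask flips it to 1.
  111000011101011101
| 000000000000100000
--------------------
  111000011101111101

Answer: 111000011101111101 (231293)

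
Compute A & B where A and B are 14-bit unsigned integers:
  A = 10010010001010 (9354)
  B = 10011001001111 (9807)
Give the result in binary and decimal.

Apply & to each column (1 only where both bits are 1):
  10010010001010
& 10011001001111
----------------
  10010000001010

Answer: 10010000001010 (9226)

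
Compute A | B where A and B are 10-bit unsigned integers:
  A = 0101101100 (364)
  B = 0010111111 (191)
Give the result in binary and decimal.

Apply | to each column (1 where either bit is 1):
  0101101100
| 0010111111
------------
  0111111111

Answer: 0111111111 (511)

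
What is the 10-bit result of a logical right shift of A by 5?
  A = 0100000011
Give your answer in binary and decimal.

Logical shift right by 5: drop the bottom 5 bit(s), prepend 5 zero(s) on the left.
  0100000011  ->  keep [01000], discard [00011], prepend 00000
= 0000001000

Answer: 0000001000 (8)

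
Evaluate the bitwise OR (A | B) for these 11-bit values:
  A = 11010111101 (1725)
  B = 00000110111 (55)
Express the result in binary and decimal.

Apply | to each column (1 where either bit is 1):
  11010111101
| 00000110111
-------------
  11010111111

Answer: 11010111111 (1727)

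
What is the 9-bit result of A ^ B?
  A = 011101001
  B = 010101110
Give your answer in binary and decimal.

Apply ^ to each column (1 where bits differ):
  011101001
^ 010101110
-----------
  001000111

Answer: 001000111 (71)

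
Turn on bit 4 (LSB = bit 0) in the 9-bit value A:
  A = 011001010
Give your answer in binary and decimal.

Mask = 1 << 4 = 000010000
Bit 4 of A is 0, so OR-ing with the mask flips it to 1.
  011001010
| 000010000
-----------
  011011010

Answer: 011011010 (218)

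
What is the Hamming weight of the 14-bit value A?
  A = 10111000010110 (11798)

10111000010110
1-bits at positions (from bit 0 = LSB): 1, 2, 4, 9, 10, 11, 13
Count = 7

Answer: 7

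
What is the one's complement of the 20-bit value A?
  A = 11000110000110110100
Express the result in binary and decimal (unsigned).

Flip each bit (0->1, 1->0):
  11000110000110110100
  00111001111001001011

Answer: 00111001111001001011 (237131)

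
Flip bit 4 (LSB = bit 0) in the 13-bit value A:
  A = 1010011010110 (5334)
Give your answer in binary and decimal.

Mask = 1 << 4 = 0000000010000
Bit 4 of A is 1; XOR with the mask flips it to 0.
  1010011010110
^ 0000000010000
---------------
  1010011000110

Answer: 1010011000110 (5318)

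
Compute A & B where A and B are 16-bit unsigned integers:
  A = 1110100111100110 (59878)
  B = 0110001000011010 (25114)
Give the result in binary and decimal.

Apply & to each column (1 only where both bits are 1):
  1110100111100110
& 0110001000011010
------------------
  0110000000000010

Answer: 0110000000000010 (24578)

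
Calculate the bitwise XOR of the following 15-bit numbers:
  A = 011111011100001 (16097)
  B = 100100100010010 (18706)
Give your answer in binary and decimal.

Apply ^ to each column (1 where bits differ):
  011111011100001
^ 100100100010010
-----------------
  111011111110011

Answer: 111011111110011 (30707)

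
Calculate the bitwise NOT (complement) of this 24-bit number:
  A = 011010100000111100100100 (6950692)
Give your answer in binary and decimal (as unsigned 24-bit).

Flip each bit (0->1, 1->0):
  011010100000111100100100
  100101011111000011011011

Answer: 100101011111000011011011 (9826523)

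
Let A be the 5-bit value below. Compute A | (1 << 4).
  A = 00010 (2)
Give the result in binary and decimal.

Mask = 1 << 4 = 10000
Bit 4 of A is 0, so OR-ing with the mask flips it to 1.
  00010
| 10000
-------
  10010

Answer: 10010 (18)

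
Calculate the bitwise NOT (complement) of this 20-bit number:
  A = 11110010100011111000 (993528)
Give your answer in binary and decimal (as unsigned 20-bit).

Flip each bit (0->1, 1->0):
  11110010100011111000
  00001101011100000111

Answer: 00001101011100000111 (55047)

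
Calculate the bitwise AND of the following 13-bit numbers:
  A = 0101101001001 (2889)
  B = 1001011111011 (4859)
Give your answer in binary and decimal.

Apply & to each column (1 only where both bits are 1):
  0101101001001
& 1001011111011
---------------
  0001001001001

Answer: 0001001001001 (585)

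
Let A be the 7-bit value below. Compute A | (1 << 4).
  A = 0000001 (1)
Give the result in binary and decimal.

Mask = 1 << 4 = 0010000
Bit 4 of A is 0, so OR-ing with the mask flips it to 1.
  0000001
| 0010000
---------
  0010001

Answer: 0010001 (17)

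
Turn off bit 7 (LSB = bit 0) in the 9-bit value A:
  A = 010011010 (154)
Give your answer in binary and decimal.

Mask = ~(1 << 7) = 101111111
Bit 7 of A is 1, so AND-ing with the mask clears it to 0.
  010011010
& 101111111
-----------
  000011010

Answer: 000011010 (26)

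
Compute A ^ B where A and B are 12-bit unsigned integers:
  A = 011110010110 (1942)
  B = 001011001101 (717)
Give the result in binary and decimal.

Apply ^ to each column (1 where bits differ):
  011110010110
^ 001011001101
--------------
  010101011011

Answer: 010101011011 (1371)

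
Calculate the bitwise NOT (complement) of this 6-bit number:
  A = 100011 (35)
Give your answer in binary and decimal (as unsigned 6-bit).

Flip each bit (0->1, 1->0):
  100011
  011100

Answer: 011100 (28)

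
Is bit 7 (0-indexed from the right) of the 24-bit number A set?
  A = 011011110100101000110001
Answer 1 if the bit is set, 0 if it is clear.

Bit 7 is the 8th from the right.
  011011110100101000110001
                  ^
That bit is 0.

Answer: 0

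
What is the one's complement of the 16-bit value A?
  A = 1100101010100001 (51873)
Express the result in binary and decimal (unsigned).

Flip each bit (0->1, 1->0):
  1100101010100001
  0011010101011110

Answer: 0011010101011110 (13662)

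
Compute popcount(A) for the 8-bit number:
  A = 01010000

01010000
1-bits at positions (from bit 0 = LSB): 4, 6
Count = 2

Answer: 2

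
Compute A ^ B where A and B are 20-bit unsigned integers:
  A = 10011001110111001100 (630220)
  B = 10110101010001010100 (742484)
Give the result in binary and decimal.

Apply ^ to each column (1 where bits differ):
  10011001110111001100
^ 10110101010001010100
----------------------
  00101100100110011000

Answer: 00101100100110011000 (182680)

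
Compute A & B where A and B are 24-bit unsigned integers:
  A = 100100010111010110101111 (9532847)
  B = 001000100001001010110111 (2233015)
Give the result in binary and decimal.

Apply & to each column (1 only where both bits are 1):
  100100010111010110101111
& 001000100001001010110111
--------------------------
  000000000001000010100111

Answer: 000000000001000010100111 (4263)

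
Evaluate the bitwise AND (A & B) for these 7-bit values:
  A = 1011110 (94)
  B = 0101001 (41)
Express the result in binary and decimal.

Apply & to each column (1 only where both bits are 1):
  1011110
& 0101001
---------
  0001000

Answer: 0001000 (8)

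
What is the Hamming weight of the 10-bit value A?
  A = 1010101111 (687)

1010101111
1-bits at positions (from bit 0 = LSB): 0, 1, 2, 3, 5, 7, 9
Count = 7

Answer: 7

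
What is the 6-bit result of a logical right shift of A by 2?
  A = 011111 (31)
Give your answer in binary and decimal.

Logical shift right by 2: drop the bottom 2 bit(s), prepend 2 zero(s) on the left.
  011111  ->  keep [0111], discard [11], prepend 00
= 000111

Answer: 000111 (7)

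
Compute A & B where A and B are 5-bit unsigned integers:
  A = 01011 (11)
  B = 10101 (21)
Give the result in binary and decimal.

Apply & to each column (1 only where both bits are 1):
  01011
& 10101
-------
  00001

Answer: 00001 (1)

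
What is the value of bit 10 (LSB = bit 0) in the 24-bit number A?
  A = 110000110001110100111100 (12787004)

Bit 10 is the 11th from the right.
  110000110001110100111100
               ^
That bit is 1.

Answer: 1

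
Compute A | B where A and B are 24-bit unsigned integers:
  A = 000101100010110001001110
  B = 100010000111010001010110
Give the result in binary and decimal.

Apply | to each column (1 where either bit is 1):
  000101100010110001001110
| 100010000111010001010110
--------------------------
  100111100111110001011110

Answer: 100111100111110001011110 (10386526)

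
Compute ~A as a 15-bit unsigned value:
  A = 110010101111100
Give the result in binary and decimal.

Flip each bit (0->1, 1->0):
  110010101111100
  001101010000011

Answer: 001101010000011 (6787)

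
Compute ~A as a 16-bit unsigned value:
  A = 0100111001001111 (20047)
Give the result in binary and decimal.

Flip each bit (0->1, 1->0):
  0100111001001111
  1011000110110000

Answer: 1011000110110000 (45488)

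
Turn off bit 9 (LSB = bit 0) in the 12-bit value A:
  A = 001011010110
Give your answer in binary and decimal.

Mask = ~(1 << 9) = 110111111111
Bit 9 of A is 1, so AND-ing with the mask clears it to 0.
  001011010110
& 110111111111
--------------
  000011010110

Answer: 000011010110 (214)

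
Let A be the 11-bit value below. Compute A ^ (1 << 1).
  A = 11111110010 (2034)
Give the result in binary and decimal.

Mask = 1 << 1 = 00000000010
Bit 1 of A is 1; XOR with the mask flips it to 0.
  11111110010
^ 00000000010
-------------
  11111110000

Answer: 11111110000 (2032)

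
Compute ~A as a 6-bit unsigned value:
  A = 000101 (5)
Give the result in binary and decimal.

Flip each bit (0->1, 1->0):
  000101
  111010

Answer: 111010 (58)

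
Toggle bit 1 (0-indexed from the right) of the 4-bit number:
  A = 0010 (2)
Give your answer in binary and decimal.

Mask = 1 << 1 = 0010
Bit 1 of A is 1; XOR with the mask flips it to 0.
  0010
^ 0010
------
  0000

Answer: 0000 (0)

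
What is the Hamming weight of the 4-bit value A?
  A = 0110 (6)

0110
1-bits at positions (from bit 0 = LSB): 1, 2
Count = 2

Answer: 2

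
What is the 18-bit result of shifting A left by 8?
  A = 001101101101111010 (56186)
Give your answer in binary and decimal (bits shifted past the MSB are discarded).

Shift left by 8: drop the top 8 bit(s), append 8 zero(s) on the right.
  001101101101111010  ->  discard [00110110], keep [1101111010], append 00000000
= 110111101000000000

Answer: 110111101000000000 (227840)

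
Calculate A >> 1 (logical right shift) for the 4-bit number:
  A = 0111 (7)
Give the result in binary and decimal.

Logical shift right by 1: drop the bottom 1 bit(s), prepend 1 zero(s) on the left.
  0111  ->  keep [011], discard [1], prepend 0
= 0011

Answer: 0011 (3)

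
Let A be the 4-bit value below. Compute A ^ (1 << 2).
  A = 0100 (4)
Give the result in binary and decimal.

Mask = 1 << 2 = 0100
Bit 2 of A is 1; XOR with the mask flips it to 0.
  0100
^ 0100
------
  0000

Answer: 0000 (0)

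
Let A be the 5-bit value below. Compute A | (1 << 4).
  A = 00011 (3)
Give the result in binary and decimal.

Mask = 1 << 4 = 10000
Bit 4 of A is 0, so OR-ing with the mask flips it to 1.
  00011
| 10000
-------
  10011

Answer: 10011 (19)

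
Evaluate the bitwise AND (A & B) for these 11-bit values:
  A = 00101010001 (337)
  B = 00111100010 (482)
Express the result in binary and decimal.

Apply & to each column (1 only where both bits are 1):
  00101010001
& 00111100010
-------------
  00101000000

Answer: 00101000000 (320)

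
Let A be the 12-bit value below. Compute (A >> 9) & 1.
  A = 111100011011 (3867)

Bit 9 is the 10th from the right.
  111100011011
    ^
That bit is 1.

Answer: 1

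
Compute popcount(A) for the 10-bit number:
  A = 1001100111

1001100111
1-bits at positions (from bit 0 = LSB): 0, 1, 2, 5, 6, 9
Count = 6

Answer: 6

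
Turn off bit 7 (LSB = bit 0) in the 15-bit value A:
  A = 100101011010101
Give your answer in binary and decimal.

Mask = ~(1 << 7) = 111111101111111
Bit 7 of A is 1, so AND-ing with the mask clears it to 0.
  100101011010101
& 111111101111111
-----------------
  100101001010101

Answer: 100101001010101 (19029)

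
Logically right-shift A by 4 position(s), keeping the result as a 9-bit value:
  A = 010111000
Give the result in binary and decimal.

Logical shift right by 4: drop the bottom 4 bit(s), prepend 4 zero(s) on the left.
  010111000  ->  keep [01011], discard [1000], prepend 0000
= 000001011

Answer: 000001011 (11)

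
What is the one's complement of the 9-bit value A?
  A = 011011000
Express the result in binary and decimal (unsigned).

Flip each bit (0->1, 1->0):
  011011000
  100100111

Answer: 100100111 (295)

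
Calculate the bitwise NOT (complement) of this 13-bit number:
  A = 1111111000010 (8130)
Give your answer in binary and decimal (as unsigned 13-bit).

Flip each bit (0->1, 1->0):
  1111111000010
  0000000111101

Answer: 0000000111101 (61)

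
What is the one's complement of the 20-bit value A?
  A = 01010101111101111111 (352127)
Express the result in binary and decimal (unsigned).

Flip each bit (0->1, 1->0):
  01010101111101111111
  10101010000010000000

Answer: 10101010000010000000 (696448)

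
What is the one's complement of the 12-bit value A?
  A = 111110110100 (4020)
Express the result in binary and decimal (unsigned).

Flip each bit (0->1, 1->0):
  111110110100
  000001001011

Answer: 000001001011 (75)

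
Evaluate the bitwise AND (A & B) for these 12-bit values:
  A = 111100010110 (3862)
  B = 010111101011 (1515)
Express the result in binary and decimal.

Apply & to each column (1 only where both bits are 1):
  111100010110
& 010111101011
--------------
  010100000010

Answer: 010100000010 (1282)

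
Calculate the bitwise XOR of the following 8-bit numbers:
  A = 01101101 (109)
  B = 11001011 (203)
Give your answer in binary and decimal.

Apply ^ to each column (1 where bits differ):
  01101101
^ 11001011
----------
  10100110

Answer: 10100110 (166)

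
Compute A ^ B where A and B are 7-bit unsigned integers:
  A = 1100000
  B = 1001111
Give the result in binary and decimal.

Apply ^ to each column (1 where bits differ):
  1100000
^ 1001111
---------
  0101111

Answer: 0101111 (47)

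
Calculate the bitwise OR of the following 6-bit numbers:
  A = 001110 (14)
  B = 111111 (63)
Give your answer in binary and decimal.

Apply | to each column (1 where either bit is 1):
  001110
| 111111
--------
  111111

Answer: 111111 (63)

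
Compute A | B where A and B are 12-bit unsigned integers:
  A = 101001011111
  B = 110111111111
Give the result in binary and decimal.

Apply | to each column (1 where either bit is 1):
  101001011111
| 110111111111
--------------
  111111111111

Answer: 111111111111 (4095)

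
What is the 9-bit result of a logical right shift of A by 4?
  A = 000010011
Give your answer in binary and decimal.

Logical shift right by 4: drop the bottom 4 bit(s), prepend 4 zero(s) on the left.
  000010011  ->  keep [00001], discard [0011], prepend 0000
= 000000001

Answer: 000000001 (1)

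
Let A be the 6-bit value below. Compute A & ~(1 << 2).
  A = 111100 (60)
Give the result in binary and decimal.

Mask = ~(1 << 2) = 111011
Bit 2 of A is 1, so AND-ing with the mask clears it to 0.
  111100
& 111011
--------
  111000

Answer: 111000 (56)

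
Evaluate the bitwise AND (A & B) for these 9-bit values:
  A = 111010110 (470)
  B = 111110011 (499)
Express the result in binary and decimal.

Apply & to each column (1 only where both bits are 1):
  111010110
& 111110011
-----------
  111010010

Answer: 111010010 (466)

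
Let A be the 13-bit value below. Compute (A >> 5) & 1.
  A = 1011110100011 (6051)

Bit 5 is the 6th from the right.
  1011110100011
         ^
That bit is 1.

Answer: 1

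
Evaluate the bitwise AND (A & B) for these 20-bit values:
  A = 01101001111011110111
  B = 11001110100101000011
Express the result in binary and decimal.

Apply & to each column (1 only where both bits are 1):
  01101001111011110111
& 11001110100101000011
----------------------
  01001000100001000011

Answer: 01001000100001000011 (297027)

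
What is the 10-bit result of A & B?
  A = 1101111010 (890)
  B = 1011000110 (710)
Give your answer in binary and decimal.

Apply & to each column (1 only where both bits are 1):
  1101111010
& 1011000110
------------
  1001000010

Answer: 1001000010 (578)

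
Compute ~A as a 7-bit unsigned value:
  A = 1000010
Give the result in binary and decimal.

Flip each bit (0->1, 1->0):
  1000010
  0111101

Answer: 0111101 (61)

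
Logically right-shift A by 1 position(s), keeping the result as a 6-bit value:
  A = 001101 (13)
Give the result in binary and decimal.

Logical shift right by 1: drop the bottom 1 bit(s), prepend 1 zero(s) on the left.
  001101  ->  keep [00110], discard [1], prepend 0
= 000110

Answer: 000110 (6)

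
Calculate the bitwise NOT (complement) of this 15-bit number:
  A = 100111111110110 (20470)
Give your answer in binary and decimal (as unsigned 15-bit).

Flip each bit (0->1, 1->0):
  100111111110110
  011000000001001

Answer: 011000000001001 (12297)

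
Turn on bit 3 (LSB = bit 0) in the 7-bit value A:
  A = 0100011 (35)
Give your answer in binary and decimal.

Mask = 1 << 3 = 0001000
Bit 3 of A is 0, so OR-ing with the mask flips it to 1.
  0100011
| 0001000
---------
  0101011

Answer: 0101011 (43)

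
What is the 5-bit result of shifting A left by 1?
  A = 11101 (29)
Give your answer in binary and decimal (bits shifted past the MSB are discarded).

Shift left by 1: drop the top 1 bit(s), append 1 zero(s) on the right.
  11101  ->  discard [1], keep [1101], append 0
= 11010

Answer: 11010 (26)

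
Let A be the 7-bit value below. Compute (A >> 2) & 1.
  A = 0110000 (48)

Bit 2 is the 3rd from the right.
  0110000
      ^
That bit is 0.

Answer: 0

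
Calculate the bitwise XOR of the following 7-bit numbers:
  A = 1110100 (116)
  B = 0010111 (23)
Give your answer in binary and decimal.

Apply ^ to each column (1 where bits differ):
  1110100
^ 0010111
---------
  1100011

Answer: 1100011 (99)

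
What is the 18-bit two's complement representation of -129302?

1. Binary of +129302:  011111100100010110
2. Invert bits:     100000011011101001
3. Add 1:           100000011011101010

Answer: 100000011011101010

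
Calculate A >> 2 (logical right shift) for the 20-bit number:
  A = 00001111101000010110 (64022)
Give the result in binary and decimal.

Logical shift right by 2: drop the bottom 2 bit(s), prepend 2 zero(s) on the left.
  00001111101000010110  ->  keep [000011111010000101], discard [10], prepend 00
= 00000011111010000101

Answer: 00000011111010000101 (16005)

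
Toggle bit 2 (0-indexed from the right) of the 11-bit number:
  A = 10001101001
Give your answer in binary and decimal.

Mask = 1 << 2 = 00000000100
Bit 2 of A is 0; XOR with the mask flips it to 1.
  10001101001
^ 00000000100
-------------
  10001101101

Answer: 10001101101 (1133)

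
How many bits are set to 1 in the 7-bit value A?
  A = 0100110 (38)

0100110
1-bits at positions (from bit 0 = LSB): 1, 2, 5
Count = 3

Answer: 3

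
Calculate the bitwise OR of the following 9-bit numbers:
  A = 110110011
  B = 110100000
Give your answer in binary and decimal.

Apply | to each column (1 where either bit is 1):
  110110011
| 110100000
-----------
  110110011

Answer: 110110011 (435)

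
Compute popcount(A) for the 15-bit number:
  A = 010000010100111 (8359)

010000010100111
1-bits at positions (from bit 0 = LSB): 0, 1, 2, 5, 7, 13
Count = 6

Answer: 6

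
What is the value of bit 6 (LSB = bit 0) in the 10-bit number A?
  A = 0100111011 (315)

Bit 6 is the 7th from the right.
  0100111011
     ^
That bit is 0.

Answer: 0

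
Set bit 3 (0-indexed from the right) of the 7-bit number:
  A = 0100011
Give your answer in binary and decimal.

Mask = 1 << 3 = 0001000
Bit 3 of A is 0, so OR-ing with the mask flips it to 1.
  0100011
| 0001000
---------
  0101011

Answer: 0101011 (43)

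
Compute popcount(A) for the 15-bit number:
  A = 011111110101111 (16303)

011111110101111
1-bits at positions (from bit 0 = LSB): 0, 1, 2, 3, 5, 7, 8, 9, 10, 11, 12, 13
Count = 12

Answer: 12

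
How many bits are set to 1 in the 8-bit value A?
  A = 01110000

01110000
1-bits at positions (from bit 0 = LSB): 4, 5, 6
Count = 3

Answer: 3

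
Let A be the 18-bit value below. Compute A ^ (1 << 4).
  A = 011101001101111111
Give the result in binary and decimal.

Mask = 1 << 4 = 000000000000010000
Bit 4 of A is 1; XOR with the mask flips it to 0.
  011101001101111111
^ 000000000000010000
--------------------
  011101001101101111

Answer: 011101001101101111 (119663)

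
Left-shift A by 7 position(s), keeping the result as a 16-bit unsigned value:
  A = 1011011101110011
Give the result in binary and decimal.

Shift left by 7: drop the top 7 bit(s), append 7 zero(s) on the right.
  1011011101110011  ->  discard [1011011], keep [101110011], append 0000000
= 1011100110000000

Answer: 1011100110000000 (47488)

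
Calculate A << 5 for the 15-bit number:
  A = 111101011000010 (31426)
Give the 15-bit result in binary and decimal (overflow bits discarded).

Shift left by 5: drop the top 5 bit(s), append 5 zero(s) on the right.
  111101011000010  ->  discard [11110], keep [1011000010], append 00000
= 101100001000000

Answer: 101100001000000 (22592)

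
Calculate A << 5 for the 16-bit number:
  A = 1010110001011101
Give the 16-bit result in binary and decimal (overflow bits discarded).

Shift left by 5: drop the top 5 bit(s), append 5 zero(s) on the right.
  1010110001011101  ->  discard [10101], keep [10001011101], append 00000
= 1000101110100000

Answer: 1000101110100000 (35744)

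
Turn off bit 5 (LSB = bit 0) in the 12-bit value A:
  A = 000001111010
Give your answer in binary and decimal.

Mask = ~(1 << 5) = 111111011111
Bit 5 of A is 1, so AND-ing with the mask clears it to 0.
  000001111010
& 111111011111
--------------
  000001011010

Answer: 000001011010 (90)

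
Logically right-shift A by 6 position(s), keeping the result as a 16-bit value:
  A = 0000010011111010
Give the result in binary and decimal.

Logical shift right by 6: drop the bottom 6 bit(s), prepend 6 zero(s) on the left.
  0000010011111010  ->  keep [0000010011], discard [111010], prepend 000000
= 0000000000010011

Answer: 0000000000010011 (19)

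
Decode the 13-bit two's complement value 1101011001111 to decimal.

MSB is 1, so the value is negative. Find the magnitude:
1. Invert bits:  0010100110000
2. Add 1:        0010100110001  = 1329
3. Apply sign:   -1329

Answer: -1329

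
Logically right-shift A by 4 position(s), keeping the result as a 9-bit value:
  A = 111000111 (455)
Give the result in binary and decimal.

Logical shift right by 4: drop the bottom 4 bit(s), prepend 4 zero(s) on the left.
  111000111  ->  keep [11100], discard [0111], prepend 0000
= 000011100

Answer: 000011100 (28)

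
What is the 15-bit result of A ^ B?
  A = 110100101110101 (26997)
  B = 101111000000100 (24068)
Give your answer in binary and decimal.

Apply ^ to each column (1 where bits differ):
  110100101110101
^ 101111000000100
-----------------
  011011101110001

Answer: 011011101110001 (14193)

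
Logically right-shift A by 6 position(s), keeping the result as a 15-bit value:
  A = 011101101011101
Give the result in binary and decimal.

Logical shift right by 6: drop the bottom 6 bit(s), prepend 6 zero(s) on the left.
  011101101011101  ->  keep [011101101], discard [011101], prepend 000000
= 000000011101101

Answer: 000000011101101 (237)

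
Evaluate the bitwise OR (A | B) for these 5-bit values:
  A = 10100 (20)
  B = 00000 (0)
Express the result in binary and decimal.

Apply | to each column (1 where either bit is 1):
  10100
| 00000
-------
  10100

Answer: 10100 (20)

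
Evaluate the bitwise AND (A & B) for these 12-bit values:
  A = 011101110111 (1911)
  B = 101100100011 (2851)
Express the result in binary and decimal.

Apply & to each column (1 only where both bits are 1):
  011101110111
& 101100100011
--------------
  001100100011

Answer: 001100100011 (803)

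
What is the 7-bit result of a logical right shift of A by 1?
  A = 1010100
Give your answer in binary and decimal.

Logical shift right by 1: drop the bottom 1 bit(s), prepend 1 zero(s) on the left.
  1010100  ->  keep [101010], discard [0], prepend 0
= 0101010

Answer: 0101010 (42)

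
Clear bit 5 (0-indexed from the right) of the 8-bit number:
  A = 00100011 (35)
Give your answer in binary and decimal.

Mask = ~(1 << 5) = 11011111
Bit 5 of A is 1, so AND-ing with the mask clears it to 0.
  00100011
& 11011111
----------
  00000011

Answer: 00000011 (3)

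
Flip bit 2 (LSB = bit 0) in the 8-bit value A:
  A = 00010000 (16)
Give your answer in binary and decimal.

Mask = 1 << 2 = 00000100
Bit 2 of A is 0; XOR with the mask flips it to 1.
  00010000
^ 00000100
----------
  00010100

Answer: 00010100 (20)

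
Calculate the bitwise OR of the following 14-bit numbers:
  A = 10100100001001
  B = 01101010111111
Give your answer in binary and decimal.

Apply | to each column (1 where either bit is 1):
  10100100001001
| 01101010111111
----------------
  11101110111111

Answer: 11101110111111 (15295)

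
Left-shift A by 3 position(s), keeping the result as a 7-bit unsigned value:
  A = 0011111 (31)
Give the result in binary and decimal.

Shift left by 3: drop the top 3 bit(s), append 3 zero(s) on the right.
  0011111  ->  discard [001], keep [1111], append 000
= 1111000

Answer: 1111000 (120)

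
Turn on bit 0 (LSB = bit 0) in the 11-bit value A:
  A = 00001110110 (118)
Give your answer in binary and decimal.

Mask = 1 << 0 = 00000000001
Bit 0 of A is 0, so OR-ing with the mask flips it to 1.
  00001110110
| 00000000001
-------------
  00001110111

Answer: 00001110111 (119)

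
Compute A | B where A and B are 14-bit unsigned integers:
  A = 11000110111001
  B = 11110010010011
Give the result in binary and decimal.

Apply | to each column (1 where either bit is 1):
  11000110111001
| 11110010010011
----------------
  11110110111011

Answer: 11110110111011 (15803)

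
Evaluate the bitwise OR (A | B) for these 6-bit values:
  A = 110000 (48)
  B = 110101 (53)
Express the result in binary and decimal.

Apply | to each column (1 where either bit is 1):
  110000
| 110101
--------
  110101

Answer: 110101 (53)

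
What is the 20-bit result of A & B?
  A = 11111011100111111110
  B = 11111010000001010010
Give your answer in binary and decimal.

Apply & to each column (1 only where both bits are 1):
  11111011100111111110
& 11111010000001010010
----------------------
  11111010000001010010

Answer: 11111010000001010010 (1024082)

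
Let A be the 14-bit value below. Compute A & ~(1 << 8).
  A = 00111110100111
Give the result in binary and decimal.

Mask = ~(1 << 8) = 11111011111111
Bit 8 of A is 1, so AND-ing with the mask clears it to 0.
  00111110100111
& 11111011111111
----------------
  00111010100111

Answer: 00111010100111 (3751)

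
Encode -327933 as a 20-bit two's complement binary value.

1. Binary of +327933:  01010000000011111101
2. Invert bits:     10101111111100000010
3. Add 1:           10101111111100000011

Answer: 10101111111100000011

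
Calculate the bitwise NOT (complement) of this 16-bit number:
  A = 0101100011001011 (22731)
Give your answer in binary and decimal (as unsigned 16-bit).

Flip each bit (0->1, 1->0):
  0101100011001011
  1010011100110100

Answer: 1010011100110100 (42804)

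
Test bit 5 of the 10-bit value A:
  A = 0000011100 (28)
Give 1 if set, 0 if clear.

Bit 5 is the 6th from the right.
  0000011100
      ^
That bit is 0.

Answer: 0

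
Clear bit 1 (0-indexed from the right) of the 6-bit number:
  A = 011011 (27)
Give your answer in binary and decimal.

Mask = ~(1 << 1) = 111101
Bit 1 of A is 1, so AND-ing with the mask clears it to 0.
  011011
& 111101
--------
  011001

Answer: 011001 (25)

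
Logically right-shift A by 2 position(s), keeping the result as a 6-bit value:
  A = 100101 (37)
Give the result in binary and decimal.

Logical shift right by 2: drop the bottom 2 bit(s), prepend 2 zero(s) on the left.
  100101  ->  keep [1001], discard [01], prepend 00
= 001001

Answer: 001001 (9)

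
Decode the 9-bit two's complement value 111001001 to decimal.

MSB is 1, so the value is negative. Find the magnitude:
1. Invert bits:  000110110
2. Add 1:        000110111  = 55
3. Apply sign:   -55

Answer: -55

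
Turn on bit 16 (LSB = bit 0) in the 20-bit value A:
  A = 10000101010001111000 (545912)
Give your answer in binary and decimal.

Mask = 1 << 16 = 00010000000000000000
Bit 16 of A is 0, so OR-ing with the mask flips it to 1.
  10000101010001111000
| 00010000000000000000
----------------------
  10010101010001111000

Answer: 10010101010001111000 (611448)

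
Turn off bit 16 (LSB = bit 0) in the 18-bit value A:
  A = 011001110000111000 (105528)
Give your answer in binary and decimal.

Mask = ~(1 << 16) = 101111111111111111
Bit 16 of A is 1, so AND-ing with the mask clears it to 0.
  011001110000111000
& 101111111111111111
--------------------
  001001110000111000

Answer: 001001110000111000 (39992)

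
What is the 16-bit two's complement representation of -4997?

1. Binary of +4997:  0001001110000101
2. Invert bits:     1110110001111010
3. Add 1:           1110110001111011

Answer: 1110110001111011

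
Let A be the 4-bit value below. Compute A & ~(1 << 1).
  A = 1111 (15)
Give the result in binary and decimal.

Mask = ~(1 << 1) = 1101
Bit 1 of A is 1, so AND-ing with the mask clears it to 0.
  1111
& 1101
------
  1101

Answer: 1101 (13)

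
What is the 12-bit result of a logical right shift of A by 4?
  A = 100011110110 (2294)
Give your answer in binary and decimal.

Logical shift right by 4: drop the bottom 4 bit(s), prepend 4 zero(s) on the left.
  100011110110  ->  keep [10001111], discard [0110], prepend 0000
= 000010001111

Answer: 000010001111 (143)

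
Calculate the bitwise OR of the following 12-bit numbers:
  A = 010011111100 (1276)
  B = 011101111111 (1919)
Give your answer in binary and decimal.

Apply | to each column (1 where either bit is 1):
  010011111100
| 011101111111
--------------
  011111111111

Answer: 011111111111 (2047)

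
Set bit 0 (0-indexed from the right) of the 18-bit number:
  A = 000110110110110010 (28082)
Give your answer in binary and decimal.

Mask = 1 << 0 = 000000000000000001
Bit 0 of A is 0, so OR-ing with the mask flips it to 1.
  000110110110110010
| 000000000000000001
--------------------
  000110110110110011

Answer: 000110110110110011 (28083)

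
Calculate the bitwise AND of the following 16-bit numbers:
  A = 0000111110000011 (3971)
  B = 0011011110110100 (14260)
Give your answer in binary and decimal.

Apply & to each column (1 only where both bits are 1):
  0000111110000011
& 0011011110110100
------------------
  0000011110000000

Answer: 0000011110000000 (1920)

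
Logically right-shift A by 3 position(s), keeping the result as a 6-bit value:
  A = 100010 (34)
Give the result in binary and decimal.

Logical shift right by 3: drop the bottom 3 bit(s), prepend 3 zero(s) on the left.
  100010  ->  keep [100], discard [010], prepend 000
= 000100

Answer: 000100 (4)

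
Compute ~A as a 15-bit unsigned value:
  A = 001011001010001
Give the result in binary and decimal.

Flip each bit (0->1, 1->0):
  001011001010001
  110100110101110

Answer: 110100110101110 (27054)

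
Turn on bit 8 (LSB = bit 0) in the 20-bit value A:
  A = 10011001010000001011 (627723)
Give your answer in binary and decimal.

Mask = 1 << 8 = 00000000000100000000
Bit 8 of A is 0, so OR-ing with the mask flips it to 1.
  10011001010000001011
| 00000000000100000000
----------------------
  10011001010100001011

Answer: 10011001010100001011 (627979)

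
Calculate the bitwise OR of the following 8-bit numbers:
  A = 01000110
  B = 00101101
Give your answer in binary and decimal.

Apply | to each column (1 where either bit is 1):
  01000110
| 00101101
----------
  01101111

Answer: 01101111 (111)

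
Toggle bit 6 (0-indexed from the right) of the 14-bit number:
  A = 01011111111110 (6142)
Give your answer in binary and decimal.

Mask = 1 << 6 = 00000001000000
Bit 6 of A is 1; XOR with the mask flips it to 0.
  01011111111110
^ 00000001000000
----------------
  01011110111110

Answer: 01011110111110 (6078)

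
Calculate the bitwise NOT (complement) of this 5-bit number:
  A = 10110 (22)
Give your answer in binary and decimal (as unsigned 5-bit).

Flip each bit (0->1, 1->0):
  10110
  01001

Answer: 01001 (9)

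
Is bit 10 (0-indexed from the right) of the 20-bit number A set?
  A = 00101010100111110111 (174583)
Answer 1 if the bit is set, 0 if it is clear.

Bit 10 is the 11th from the right.
  00101010100111110111
           ^
That bit is 0.

Answer: 0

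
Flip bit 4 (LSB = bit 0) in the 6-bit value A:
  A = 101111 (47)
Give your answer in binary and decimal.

Mask = 1 << 4 = 010000
Bit 4 of A is 0; XOR with the mask flips it to 1.
  101111
^ 010000
--------
  111111

Answer: 111111 (63)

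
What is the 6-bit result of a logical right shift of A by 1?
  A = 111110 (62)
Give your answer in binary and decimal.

Logical shift right by 1: drop the bottom 1 bit(s), prepend 1 zero(s) on the left.
  111110  ->  keep [11111], discard [0], prepend 0
= 011111

Answer: 011111 (31)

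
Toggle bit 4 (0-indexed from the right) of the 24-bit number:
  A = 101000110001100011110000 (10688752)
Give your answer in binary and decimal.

Mask = 1 << 4 = 000000000000000000010000
Bit 4 of A is 1; XOR with the mask flips it to 0.
  101000110001100011110000
^ 000000000000000000010000
--------------------------
  101000110001100011100000

Answer: 101000110001100011100000 (10688736)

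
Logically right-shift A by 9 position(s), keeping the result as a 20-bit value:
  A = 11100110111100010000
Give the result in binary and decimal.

Logical shift right by 9: drop the bottom 9 bit(s), prepend 9 zero(s) on the left.
  11100110111100010000  ->  keep [11100110111], discard [100010000], prepend 000000000
= 00000000011100110111

Answer: 00000000011100110111 (1847)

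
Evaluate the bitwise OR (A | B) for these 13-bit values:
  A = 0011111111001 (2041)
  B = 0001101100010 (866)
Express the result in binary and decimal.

Apply | to each column (1 where either bit is 1):
  0011111111001
| 0001101100010
---------------
  0011111111011

Answer: 0011111111011 (2043)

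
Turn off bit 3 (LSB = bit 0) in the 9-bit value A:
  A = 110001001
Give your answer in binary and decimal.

Mask = ~(1 << 3) = 111110111
Bit 3 of A is 1, so AND-ing with the mask clears it to 0.
  110001001
& 111110111
-----------
  110000001

Answer: 110000001 (385)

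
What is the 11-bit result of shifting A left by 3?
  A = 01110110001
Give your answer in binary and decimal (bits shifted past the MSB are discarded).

Shift left by 3: drop the top 3 bit(s), append 3 zero(s) on the right.
  01110110001  ->  discard [011], keep [10110001], append 000
= 10110001000

Answer: 10110001000 (1416)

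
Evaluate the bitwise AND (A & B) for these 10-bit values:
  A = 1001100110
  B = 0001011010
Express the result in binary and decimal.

Apply & to each column (1 only where both bits are 1):
  1001100110
& 0001011010
------------
  0001000010

Answer: 0001000010 (66)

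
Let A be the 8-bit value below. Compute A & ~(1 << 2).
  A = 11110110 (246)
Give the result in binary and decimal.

Mask = ~(1 << 2) = 11111011
Bit 2 of A is 1, so AND-ing with the mask clears it to 0.
  11110110
& 11111011
----------
  11110010

Answer: 11110010 (242)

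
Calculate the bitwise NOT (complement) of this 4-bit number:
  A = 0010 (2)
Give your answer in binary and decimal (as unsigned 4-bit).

Flip each bit (0->1, 1->0):
  0010
  1101

Answer: 1101 (13)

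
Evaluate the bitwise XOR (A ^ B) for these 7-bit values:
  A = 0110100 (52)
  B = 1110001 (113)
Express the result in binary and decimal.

Apply ^ to each column (1 where bits differ):
  0110100
^ 1110001
---------
  1000101

Answer: 1000101 (69)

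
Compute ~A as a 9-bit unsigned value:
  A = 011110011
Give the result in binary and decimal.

Flip each bit (0->1, 1->0):
  011110011
  100001100

Answer: 100001100 (268)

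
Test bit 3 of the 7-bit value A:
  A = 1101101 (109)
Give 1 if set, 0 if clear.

Bit 3 is the 4th from the right.
  1101101
     ^
That bit is 1.

Answer: 1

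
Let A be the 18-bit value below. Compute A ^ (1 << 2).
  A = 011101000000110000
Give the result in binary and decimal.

Mask = 1 << 2 = 000000000000000100
Bit 2 of A is 0; XOR with the mask flips it to 1.
  011101000000110000
^ 000000000000000100
--------------------
  011101000000110100

Answer: 011101000000110100 (118836)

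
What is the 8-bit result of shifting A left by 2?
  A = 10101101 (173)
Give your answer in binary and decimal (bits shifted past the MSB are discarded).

Shift left by 2: drop the top 2 bit(s), append 2 zero(s) on the right.
  10101101  ->  discard [10], keep [101101], append 00
= 10110100

Answer: 10110100 (180)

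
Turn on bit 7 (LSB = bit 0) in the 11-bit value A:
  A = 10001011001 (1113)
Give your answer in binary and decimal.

Mask = 1 << 7 = 00010000000
Bit 7 of A is 0, so OR-ing with the mask flips it to 1.
  10001011001
| 00010000000
-------------
  10011011001

Answer: 10011011001 (1241)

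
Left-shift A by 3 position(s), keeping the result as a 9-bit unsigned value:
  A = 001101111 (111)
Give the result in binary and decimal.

Shift left by 3: drop the top 3 bit(s), append 3 zero(s) on the right.
  001101111  ->  discard [001], keep [101111], append 000
= 101111000

Answer: 101111000 (376)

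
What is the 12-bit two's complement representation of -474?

1. Binary of +474:  000111011010
2. Invert bits:     111000100101
3. Add 1:           111000100110

Answer: 111000100110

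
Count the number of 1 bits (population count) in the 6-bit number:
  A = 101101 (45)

101101
1-bits at positions (from bit 0 = LSB): 0, 2, 3, 5
Count = 4

Answer: 4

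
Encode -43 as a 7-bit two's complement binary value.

1. Binary of +43:  0101011
2. Invert bits:     1010100
3. Add 1:           1010101

Answer: 1010101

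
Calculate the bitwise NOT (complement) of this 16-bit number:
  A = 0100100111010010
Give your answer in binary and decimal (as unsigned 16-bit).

Flip each bit (0->1, 1->0):
  0100100111010010
  1011011000101101

Answer: 1011011000101101 (46637)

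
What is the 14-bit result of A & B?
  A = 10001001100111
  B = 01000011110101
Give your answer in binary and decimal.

Apply & to each column (1 only where both bits are 1):
  10001001100111
& 01000011110101
----------------
  00000001100101

Answer: 00000001100101 (101)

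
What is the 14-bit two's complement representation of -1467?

1. Binary of +1467:  00010110111011
2. Invert bits:     11101001000100
3. Add 1:           11101001000101

Answer: 11101001000101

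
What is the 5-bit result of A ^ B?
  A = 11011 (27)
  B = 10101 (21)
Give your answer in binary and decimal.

Apply ^ to each column (1 where bits differ):
  11011
^ 10101
-------
  01110

Answer: 01110 (14)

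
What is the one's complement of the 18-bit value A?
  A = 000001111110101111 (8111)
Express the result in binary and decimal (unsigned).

Flip each bit (0->1, 1->0):
  000001111110101111
  111110000001010000

Answer: 111110000001010000 (254032)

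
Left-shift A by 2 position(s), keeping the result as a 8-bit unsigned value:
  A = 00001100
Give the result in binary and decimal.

Shift left by 2: drop the top 2 bit(s), append 2 zero(s) on the right.
  00001100  ->  discard [00], keep [001100], append 00
= 00110000

Answer: 00110000 (48)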